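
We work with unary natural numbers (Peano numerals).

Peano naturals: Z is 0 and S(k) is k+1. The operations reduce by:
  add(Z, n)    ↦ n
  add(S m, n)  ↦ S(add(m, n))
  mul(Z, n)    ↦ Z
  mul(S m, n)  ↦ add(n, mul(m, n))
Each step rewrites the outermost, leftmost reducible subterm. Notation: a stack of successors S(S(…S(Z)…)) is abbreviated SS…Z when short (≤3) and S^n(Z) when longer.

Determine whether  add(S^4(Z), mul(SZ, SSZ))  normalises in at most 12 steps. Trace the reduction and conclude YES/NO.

  start: add(S^4(Z), mul(SZ, SSZ))
  step 1: S(add(SSSZ, mul(SZ, SSZ)))
  step 2: S(S(add(SSZ, mul(SZ, SSZ))))
  step 3: S(S(S(add(SZ, mul(SZ, SSZ)))))
  step 4: S(S(S(S(add(Z, mul(SZ, SSZ))))))
  step 5: S(S(S(S(mul(SZ, SSZ)))))
  step 6: S(S(S(S(add(SSZ, mul(Z, SSZ))))))
  step 7: S(S(S(S(S(add(SZ, mul(Z, SSZ)))))))
  step 8: S(S(S(S(S(S(add(Z, mul(Z, SSZ))))))))
  step 9: S(S(S(S(S(S(mul(Z, SSZ)))))))
  step 10: S^6(Z)

Answer: YES — reaches normal form S^6(Z) in 10 ≤ 12 steps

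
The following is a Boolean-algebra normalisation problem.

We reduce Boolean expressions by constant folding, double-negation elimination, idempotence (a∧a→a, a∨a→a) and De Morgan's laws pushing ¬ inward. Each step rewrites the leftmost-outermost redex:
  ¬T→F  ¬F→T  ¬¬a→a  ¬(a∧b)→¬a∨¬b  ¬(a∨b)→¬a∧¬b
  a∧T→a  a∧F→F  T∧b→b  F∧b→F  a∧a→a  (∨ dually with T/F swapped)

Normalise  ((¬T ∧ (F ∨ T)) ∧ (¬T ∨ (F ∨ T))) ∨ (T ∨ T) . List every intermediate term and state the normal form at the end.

Answer: normal form = T  (in 5 steps)

Derivation:
  start: ((¬T ∧ (F ∨ T)) ∧ (¬T ∨ (F ∨ T))) ∨ (T ∨ T)
  step 1: ((F ∧ (F ∨ T)) ∧ (¬T ∨ (F ∨ T))) ∨ (T ∨ T)
  step 2: (F ∧ (¬T ∨ (F ∨ T))) ∨ (T ∨ T)
  step 3: F ∨ (T ∨ T)
  step 4: T ∨ T
  step 5: T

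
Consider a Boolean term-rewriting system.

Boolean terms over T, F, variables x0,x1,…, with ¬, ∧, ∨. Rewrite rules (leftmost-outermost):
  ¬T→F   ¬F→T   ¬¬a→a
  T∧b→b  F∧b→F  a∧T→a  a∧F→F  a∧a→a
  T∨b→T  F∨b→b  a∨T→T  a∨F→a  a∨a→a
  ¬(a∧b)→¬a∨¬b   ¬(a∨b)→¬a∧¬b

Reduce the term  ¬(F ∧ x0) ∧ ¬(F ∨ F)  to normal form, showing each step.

  start: ¬(F ∧ x0) ∧ ¬(F ∨ F)
  [1] (¬F ∨ ¬x0) ∧ ¬(F ∨ F)
  [2] (T ∨ ¬x0) ∧ ¬(F ∨ F)
  [3] T ∧ ¬(F ∨ F)
  [4] ¬(F ∨ F)
  [5] ¬F ∧ ¬F
  [6] ¬F
  [7] T

Answer: normal form = T  (in 7 steps)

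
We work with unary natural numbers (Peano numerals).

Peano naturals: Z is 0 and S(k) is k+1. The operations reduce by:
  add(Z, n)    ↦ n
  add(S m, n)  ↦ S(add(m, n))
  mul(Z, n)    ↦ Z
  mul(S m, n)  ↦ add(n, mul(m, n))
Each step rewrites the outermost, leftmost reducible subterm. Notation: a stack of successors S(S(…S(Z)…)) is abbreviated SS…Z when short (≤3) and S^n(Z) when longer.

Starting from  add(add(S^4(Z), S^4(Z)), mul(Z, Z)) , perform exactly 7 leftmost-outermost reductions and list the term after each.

  start: add(add(S^4(Z), S^4(Z)), mul(Z, Z))
  step 1: add(S(add(SSSZ, S^4(Z))), mul(Z, Z))
  step 2: S(add(add(SSSZ, S^4(Z)), mul(Z, Z)))
  step 3: S(add(S(add(SSZ, S^4(Z))), mul(Z, Z)))
  step 4: S(S(add(add(SSZ, S^4(Z)), mul(Z, Z))))
  step 5: S(S(add(S(add(SZ, S^4(Z))), mul(Z, Z))))
  step 6: S(S(S(add(add(SZ, S^4(Z)), mul(Z, Z)))))
  step 7: S(S(S(add(S(add(Z, S^4(Z))), mul(Z, Z)))))

Answer: after 7 steps: S(S(S(add(S(add(Z, S^4(Z))), mul(Z, Z)))))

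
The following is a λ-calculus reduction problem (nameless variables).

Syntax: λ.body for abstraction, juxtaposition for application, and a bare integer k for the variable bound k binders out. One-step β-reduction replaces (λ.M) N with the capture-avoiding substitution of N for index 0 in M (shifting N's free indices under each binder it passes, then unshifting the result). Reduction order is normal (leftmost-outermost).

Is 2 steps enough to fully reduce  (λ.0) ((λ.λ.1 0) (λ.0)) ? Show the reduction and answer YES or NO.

Answer: NO — after 2 steps the term is λ.(λ.0) 0, not yet normal

Reduction:
  start: (λ.0) ((λ.λ.1 0) (λ.0))
  →1  (λ.λ.1 0) (λ.0)
  →2  λ.(λ.0) 0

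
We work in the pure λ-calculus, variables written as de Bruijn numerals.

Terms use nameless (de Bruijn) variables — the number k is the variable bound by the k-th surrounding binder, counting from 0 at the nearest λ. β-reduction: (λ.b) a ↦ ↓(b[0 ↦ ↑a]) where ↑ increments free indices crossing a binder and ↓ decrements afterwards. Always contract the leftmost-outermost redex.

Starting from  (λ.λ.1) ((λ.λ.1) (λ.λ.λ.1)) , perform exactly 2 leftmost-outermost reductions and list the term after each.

  start: (λ.λ.1) ((λ.λ.1) (λ.λ.λ.1))
  [1] λ.(λ.λ.1) (λ.λ.λ.1)
  [2] λ.λ.λ.λ.λ.1

Answer: after 2 steps: λ.λ.λ.λ.λ.1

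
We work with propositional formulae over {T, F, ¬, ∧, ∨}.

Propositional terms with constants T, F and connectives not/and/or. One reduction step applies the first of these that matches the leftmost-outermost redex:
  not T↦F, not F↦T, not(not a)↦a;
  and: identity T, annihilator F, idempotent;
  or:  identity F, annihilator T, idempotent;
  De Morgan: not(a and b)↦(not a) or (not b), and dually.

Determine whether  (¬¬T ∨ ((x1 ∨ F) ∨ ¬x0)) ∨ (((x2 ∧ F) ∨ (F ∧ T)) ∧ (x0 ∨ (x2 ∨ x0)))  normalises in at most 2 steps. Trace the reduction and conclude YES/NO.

  start: (¬¬T ∨ ((x1 ∨ F) ∨ ¬x0)) ∨ (((x2 ∧ F) ∨ (F ∧ T)) ∧ (x0 ∨ (x2 ∨ x0)))
  →1  (T ∨ ((x1 ∨ F) ∨ ¬x0)) ∨ (((x2 ∧ F) ∨ (F ∧ T)) ∧ (x0 ∨ (x2 ∨ x0)))
  →2  T ∨ (((x2 ∧ F) ∨ (F ∧ T)) ∧ (x0 ∨ (x2 ∨ x0)))

Answer: NO — after 2 steps the term is T ∨ (((x2 ∧ F) ∨ (F ∧ T)) ∧ (x0 ∨ (x2 ∨ x0))), not yet normal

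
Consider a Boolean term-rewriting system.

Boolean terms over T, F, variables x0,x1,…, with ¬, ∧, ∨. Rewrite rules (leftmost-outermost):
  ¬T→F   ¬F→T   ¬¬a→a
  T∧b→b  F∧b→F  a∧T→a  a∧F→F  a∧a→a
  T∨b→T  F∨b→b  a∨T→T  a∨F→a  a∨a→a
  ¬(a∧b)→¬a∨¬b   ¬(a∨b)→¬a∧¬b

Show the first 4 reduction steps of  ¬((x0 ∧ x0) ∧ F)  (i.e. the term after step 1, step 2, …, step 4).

  start: ¬((x0 ∧ x0) ∧ F)
  [1] ¬(x0 ∧ x0) ∨ ¬F
  [2] (¬x0 ∨ ¬x0) ∨ ¬F
  [3] ¬x0 ∨ ¬F
  [4] ¬x0 ∨ T

Answer: after 4 steps: ¬x0 ∨ T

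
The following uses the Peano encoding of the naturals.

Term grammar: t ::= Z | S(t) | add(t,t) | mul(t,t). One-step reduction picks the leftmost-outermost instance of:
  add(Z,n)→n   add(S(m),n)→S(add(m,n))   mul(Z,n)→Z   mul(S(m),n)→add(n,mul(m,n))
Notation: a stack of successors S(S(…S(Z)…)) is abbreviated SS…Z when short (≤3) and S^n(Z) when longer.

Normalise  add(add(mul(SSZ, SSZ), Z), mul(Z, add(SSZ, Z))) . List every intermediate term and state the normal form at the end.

Answer: normal form = S^4(Z)  (in 20 steps)

Derivation:
  start: add(add(mul(SSZ, SSZ), Z), mul(Z, add(SSZ, Z)))
  [1] add(add(add(SSZ, mul(SZ, SSZ)), Z), mul(Z, add(SSZ, Z)))
  [2] add(add(S(add(SZ, mul(SZ, SSZ))), Z), mul(Z, add(SSZ, Z)))
  [3] add(S(add(add(SZ, mul(SZ, SSZ)), Z)), mul(Z, add(SSZ, Z)))
  [4] S(add(add(add(SZ, mul(SZ, SSZ)), Z), mul(Z, add(SSZ, Z))))
  [5] S(add(add(S(add(Z, mul(SZ, SSZ))), Z), mul(Z, add(SSZ, Z))))
  [6] S(add(S(add(add(Z, mul(SZ, SSZ)), Z)), mul(Z, add(SSZ, Z))))
  [7] S(S(add(add(add(Z, mul(SZ, SSZ)), Z), mul(Z, add(SSZ, Z)))))
  [8] S(S(add(add(mul(SZ, SSZ), Z), mul(Z, add(SSZ, Z)))))
  [9] S(S(add(add(add(SSZ, mul(Z, SSZ)), Z), mul(Z, add(SSZ, Z)))))
  [10] S(S(add(add(S(add(SZ, mul(Z, SSZ))), Z), mul(Z, add(SSZ, Z)))))
  [11] S(S(add(S(add(add(SZ, mul(Z, SSZ)), Z)), mul(Z, add(SSZ, Z)))))
  [12] S(S(S(add(add(add(SZ, mul(Z, SSZ)), Z), mul(Z, add(SSZ, Z))))))
  [13] S(S(S(add(add(S(add(Z, mul(Z, SSZ))), Z), mul(Z, add(SSZ, Z))))))
  [14] S(S(S(add(S(add(add(Z, mul(Z, SSZ)), Z)), mul(Z, add(SSZ, Z))))))
  [15] S(S(S(S(add(add(add(Z, mul(Z, SSZ)), Z), mul(Z, add(SSZ, Z)))))))
  [16] S(S(S(S(add(add(mul(Z, SSZ), Z), mul(Z, add(SSZ, Z)))))))
  [17] S(S(S(S(add(add(Z, Z), mul(Z, add(SSZ, Z)))))))
  [18] S(S(S(S(add(Z, mul(Z, add(SSZ, Z)))))))
  [19] S(S(S(S(mul(Z, add(SSZ, Z))))))
  [20] S^4(Z)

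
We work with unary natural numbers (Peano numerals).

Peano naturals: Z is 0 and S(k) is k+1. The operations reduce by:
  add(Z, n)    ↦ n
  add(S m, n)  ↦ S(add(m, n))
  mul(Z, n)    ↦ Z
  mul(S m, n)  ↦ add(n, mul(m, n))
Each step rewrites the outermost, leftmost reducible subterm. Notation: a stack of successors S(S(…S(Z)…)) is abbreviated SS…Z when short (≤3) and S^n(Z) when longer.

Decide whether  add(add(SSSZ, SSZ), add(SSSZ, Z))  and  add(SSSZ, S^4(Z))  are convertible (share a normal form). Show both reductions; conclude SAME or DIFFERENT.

Answer: DIFFERENT — A ⇓ S^8(Z), B ⇓ S^7(Z)

Reduction:
Term A:
  start: add(add(SSSZ, SSZ), add(SSSZ, Z))
  step 1: add(S(add(SSZ, SSZ)), add(SSSZ, Z))
  step 2: S(add(add(SSZ, SSZ), add(SSSZ, Z)))
  step 3: S(add(S(add(SZ, SSZ)), add(SSSZ, Z)))
  step 4: S(S(add(add(SZ, SSZ), add(SSSZ, Z))))
  step 5: S(S(add(S(add(Z, SSZ)), add(SSSZ, Z))))
  step 6: S(S(S(add(add(Z, SSZ), add(SSSZ, Z)))))
  step 7: S(S(S(add(SSZ, add(SSSZ, Z)))))
  step 8: S(S(S(S(add(SZ, add(SSSZ, Z))))))
  step 9: S(S(S(S(S(add(Z, add(SSSZ, Z)))))))
  step 10: S(S(S(S(S(add(SSSZ, Z))))))
  step 11: S(S(S(S(S(S(add(SSZ, Z)))))))
  step 12: S(S(S(S(S(S(S(add(SZ, Z))))))))
  step 13: S(S(S(S(S(S(S(S(add(Z, Z)))))))))
  step 14: S^8(Z)

Term B:
  start: add(SSSZ, S^4(Z))
  step 1: S(add(SSZ, S^4(Z)))
  step 2: S(S(add(SZ, S^4(Z))))
  step 3: S(S(S(add(Z, S^4(Z)))))
  step 4: S^7(Z)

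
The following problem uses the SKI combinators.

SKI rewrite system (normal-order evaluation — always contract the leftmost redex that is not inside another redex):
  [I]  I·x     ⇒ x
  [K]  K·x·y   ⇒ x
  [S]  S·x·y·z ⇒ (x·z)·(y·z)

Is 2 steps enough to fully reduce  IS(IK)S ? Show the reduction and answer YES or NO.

Answer: YES — reaches normal form SKS in 2 ≤ 2 steps

Reduction:
  start: IS(IK)S
  →1  S(IK)S
  →2  SKS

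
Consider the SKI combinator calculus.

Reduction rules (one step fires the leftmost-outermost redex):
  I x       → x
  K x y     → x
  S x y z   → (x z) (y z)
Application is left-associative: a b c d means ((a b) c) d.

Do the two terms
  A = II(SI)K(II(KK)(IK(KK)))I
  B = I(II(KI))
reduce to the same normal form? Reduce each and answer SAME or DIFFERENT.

Answer: DIFFERENT — A ⇓ KK, B ⇓ KI

Working:
Term A:
  start: II(SI)K(II(KK)(IK(KK)))I
  step 1: I(SI)K(II(KK)(IK(KK)))I
  step 2: SIK(II(KK)(IK(KK)))I
  step 3: I(II(KK)(IK(KK)))(K(II(KK)(IK(KK))))I
  step 4: II(KK)(IK(KK))(K(II(KK)(IK(KK))))I
  step 5: I(KK)(IK(KK))(K(II(KK)(IK(KK))))I
  step 6: KK(IK(KK))(K(II(KK)(IK(KK))))I
  step 7: K(K(II(KK)(IK(KK))))I
  step 8: K(II(KK)(IK(KK)))
  step 9: K(I(KK)(IK(KK)))
  step 10: K(KK(IK(KK)))
  step 11: KK

Term B:
  start: I(II(KI))
  step 1: II(KI)
  step 2: I(KI)
  step 3: KI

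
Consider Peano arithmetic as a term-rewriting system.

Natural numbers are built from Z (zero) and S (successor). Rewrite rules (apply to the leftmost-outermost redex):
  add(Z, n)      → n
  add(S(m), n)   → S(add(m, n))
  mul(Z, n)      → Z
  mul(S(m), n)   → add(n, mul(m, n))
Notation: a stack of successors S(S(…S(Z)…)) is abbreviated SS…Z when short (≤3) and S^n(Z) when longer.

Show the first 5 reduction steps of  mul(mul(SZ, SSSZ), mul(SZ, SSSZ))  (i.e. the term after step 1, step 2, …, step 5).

Answer: after 5 steps: add(S(add(SSZ, mul(Z, SSSZ))), mul(add(SSZ, mul(Z, SSSZ)), mul(SZ, SSSZ)))

Derivation:
  start: mul(mul(SZ, SSSZ), mul(SZ, SSSZ))
  [1] mul(add(SSSZ, mul(Z, SSSZ)), mul(SZ, SSSZ))
  [2] mul(S(add(SSZ, mul(Z, SSSZ))), mul(SZ, SSSZ))
  [3] add(mul(SZ, SSSZ), mul(add(SSZ, mul(Z, SSSZ)), mul(SZ, SSSZ)))
  [4] add(add(SSSZ, mul(Z, SSSZ)), mul(add(SSZ, mul(Z, SSSZ)), mul(SZ, SSSZ)))
  [5] add(S(add(SSZ, mul(Z, SSSZ))), mul(add(SSZ, mul(Z, SSSZ)), mul(SZ, SSSZ)))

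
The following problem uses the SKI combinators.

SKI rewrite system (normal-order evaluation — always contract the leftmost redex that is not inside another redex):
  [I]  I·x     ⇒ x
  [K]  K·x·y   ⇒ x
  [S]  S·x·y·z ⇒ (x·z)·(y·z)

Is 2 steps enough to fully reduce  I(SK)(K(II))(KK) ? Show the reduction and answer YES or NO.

  start: I(SK)(K(II))(KK)
  step 1: SK(K(II))(KK)
  step 2: K(KK)(K(II)(KK))

Answer: NO — after 2 steps the term is K(KK)(K(II)(KK)), not yet normal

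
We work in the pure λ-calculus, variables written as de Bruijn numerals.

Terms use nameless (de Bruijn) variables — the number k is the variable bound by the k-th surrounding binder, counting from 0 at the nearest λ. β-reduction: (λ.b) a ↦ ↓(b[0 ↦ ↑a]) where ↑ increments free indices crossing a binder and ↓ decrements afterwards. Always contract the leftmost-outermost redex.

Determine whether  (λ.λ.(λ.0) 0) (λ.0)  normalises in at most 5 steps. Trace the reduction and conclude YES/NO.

Answer: YES — reaches normal form λ.0 in 2 ≤ 5 steps

Working:
  start: (λ.λ.(λ.0) 0) (λ.0)
  step 1: λ.(λ.0) 0
  step 2: λ.0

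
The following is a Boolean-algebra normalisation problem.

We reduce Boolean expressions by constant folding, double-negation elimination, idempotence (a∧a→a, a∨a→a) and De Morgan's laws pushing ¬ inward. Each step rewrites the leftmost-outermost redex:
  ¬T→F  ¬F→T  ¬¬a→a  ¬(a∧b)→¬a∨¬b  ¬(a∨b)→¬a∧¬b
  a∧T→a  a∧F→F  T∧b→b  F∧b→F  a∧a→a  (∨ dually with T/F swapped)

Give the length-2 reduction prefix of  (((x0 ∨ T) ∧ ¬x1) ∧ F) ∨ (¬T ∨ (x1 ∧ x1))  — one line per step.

Answer: after 2 steps: ¬T ∨ (x1 ∧ x1)

Reduction:
  start: (((x0 ∨ T) ∧ ¬x1) ∧ F) ∨ (¬T ∨ (x1 ∧ x1))
  [1] F ∨ (¬T ∨ (x1 ∧ x1))
  [2] ¬T ∨ (x1 ∧ x1)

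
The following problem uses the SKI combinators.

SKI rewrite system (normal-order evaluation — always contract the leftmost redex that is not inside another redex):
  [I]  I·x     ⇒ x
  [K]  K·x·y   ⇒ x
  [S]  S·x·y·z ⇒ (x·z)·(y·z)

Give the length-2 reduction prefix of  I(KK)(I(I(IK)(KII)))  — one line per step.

  start: I(KK)(I(I(IK)(KII)))
  →1  KK(I(I(IK)(KII)))
  →2  K

Answer: after 2 steps: K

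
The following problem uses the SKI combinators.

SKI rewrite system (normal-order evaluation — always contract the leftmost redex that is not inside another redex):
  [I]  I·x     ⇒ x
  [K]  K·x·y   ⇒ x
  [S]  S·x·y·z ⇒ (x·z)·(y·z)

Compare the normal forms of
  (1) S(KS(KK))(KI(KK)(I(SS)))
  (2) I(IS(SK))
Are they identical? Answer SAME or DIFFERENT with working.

Term A:
  start: S(KS(KK))(KI(KK)(I(SS)))
  →1  SS(KI(KK)(I(SS)))
  →2  SS(I(I(SS)))
  →3  SS(I(SS))
  →4  SS(SS)

Term B:
  start: I(IS(SK))
  →1  IS(SK)
  →2  S(SK)

Answer: DIFFERENT — A ⇓ SS(SS), B ⇓ S(SK)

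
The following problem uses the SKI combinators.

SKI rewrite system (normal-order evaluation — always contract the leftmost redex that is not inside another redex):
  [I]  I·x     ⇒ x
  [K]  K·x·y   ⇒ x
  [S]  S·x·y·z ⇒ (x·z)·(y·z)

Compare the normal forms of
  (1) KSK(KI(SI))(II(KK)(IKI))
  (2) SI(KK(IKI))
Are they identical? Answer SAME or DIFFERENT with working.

Term A:
  start: KSK(KI(SI))(II(KK)(IKI))
  →1  S(KI(SI))(II(KK)(IKI))
  →2  SI(II(KK)(IKI))
  →3  SI(I(KK)(IKI))
  →4  SI(KK(IKI))
  →5  SIK

Term B:
  start: SI(KK(IKI))
  →1  SIK

Answer: SAME — A ⇓ SIK, B ⇓ SIK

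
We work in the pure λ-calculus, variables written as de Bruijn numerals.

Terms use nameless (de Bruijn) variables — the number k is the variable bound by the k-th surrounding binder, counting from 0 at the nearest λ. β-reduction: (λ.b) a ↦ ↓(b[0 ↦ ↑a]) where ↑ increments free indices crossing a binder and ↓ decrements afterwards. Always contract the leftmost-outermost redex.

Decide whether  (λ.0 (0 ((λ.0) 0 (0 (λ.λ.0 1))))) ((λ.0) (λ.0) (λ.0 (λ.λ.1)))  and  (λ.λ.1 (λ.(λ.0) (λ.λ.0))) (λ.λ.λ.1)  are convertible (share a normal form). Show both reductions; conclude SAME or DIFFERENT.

Term A:
  start: (λ.0 (0 ((λ.0) 0 (0 (λ.λ.0 1))))) ((λ.0) (λ.0) (λ.0 (λ.λ.1)))
  [1] (λ.0) (λ.0) (λ.0 (λ.λ.1)) ((λ.0) (λ.0) (λ.0 (λ.λ.1)) ((λ.0) ((λ.0) (λ.0) (λ.0 (λ.λ.1))) ((λ.0) (λ.0) (λ.0 (λ.λ.1)) (λ.λ.0 1))))
  [2] (λ.0) (λ.0 (λ.λ.1)) ((λ.0) (λ.0) (λ.0 (λ.λ.1)) ((λ.0) ((λ.0) (λ.0) (λ.0 (λ.λ.1))) ((λ.0) (λ.0) (λ.0 (λ.λ.1)) (λ.λ.0 1))))
  [3] (λ.0 (λ.λ.1)) ((λ.0) (λ.0) (λ.0 (λ.λ.1)) ((λ.0) ((λ.0) (λ.0) (λ.0 (λ.λ.1))) ((λ.0) (λ.0) (λ.0 (λ.λ.1)) (λ.λ.0 1))))
  [4] (λ.0) (λ.0) (λ.0 (λ.λ.1)) ((λ.0) ((λ.0) (λ.0) (λ.0 (λ.λ.1))) ((λ.0) (λ.0) (λ.0 (λ.λ.1)) (λ.λ.0 1))) (λ.λ.1)
  [5] (λ.0) (λ.0 (λ.λ.1)) ((λ.0) ((λ.0) (λ.0) (λ.0 (λ.λ.1))) ((λ.0) (λ.0) (λ.0 (λ.λ.1)) (λ.λ.0 1))) (λ.λ.1)
  [6] (λ.0 (λ.λ.1)) ((λ.0) ((λ.0) (λ.0) (λ.0 (λ.λ.1))) ((λ.0) (λ.0) (λ.0 (λ.λ.1)) (λ.λ.0 1))) (λ.λ.1)
  [7] (λ.0) ((λ.0) (λ.0) (λ.0 (λ.λ.1))) ((λ.0) (λ.0) (λ.0 (λ.λ.1)) (λ.λ.0 1)) (λ.λ.1) (λ.λ.1)
  [8] (λ.0) (λ.0) (λ.0 (λ.λ.1)) ((λ.0) (λ.0) (λ.0 (λ.λ.1)) (λ.λ.0 1)) (λ.λ.1) (λ.λ.1)
  [9] (λ.0) (λ.0 (λ.λ.1)) ((λ.0) (λ.0) (λ.0 (λ.λ.1)) (λ.λ.0 1)) (λ.λ.1) (λ.λ.1)
  [10] (λ.0 (λ.λ.1)) ((λ.0) (λ.0) (λ.0 (λ.λ.1)) (λ.λ.0 1)) (λ.λ.1) (λ.λ.1)
  [11] (λ.0) (λ.0) (λ.0 (λ.λ.1)) (λ.λ.0 1) (λ.λ.1) (λ.λ.1) (λ.λ.1)
  [12] (λ.0) (λ.0 (λ.λ.1)) (λ.λ.0 1) (λ.λ.1) (λ.λ.1) (λ.λ.1)
  [13] (λ.0 (λ.λ.1)) (λ.λ.0 1) (λ.λ.1) (λ.λ.1) (λ.λ.1)
  [14] (λ.λ.0 1) (λ.λ.1) (λ.λ.1) (λ.λ.1) (λ.λ.1)
  [15] (λ.0 (λ.λ.1)) (λ.λ.1) (λ.λ.1) (λ.λ.1)
  [16] (λ.λ.1) (λ.λ.1) (λ.λ.1) (λ.λ.1)
  [17] (λ.λ.λ.1) (λ.λ.1) (λ.λ.1)
  [18] (λ.λ.1) (λ.λ.1)
  [19] λ.λ.λ.1

Term B:
  start: (λ.λ.1 (λ.(λ.0) (λ.λ.0))) (λ.λ.λ.1)
  [1] λ.(λ.λ.λ.1) (λ.(λ.0) (λ.λ.0))
  [2] λ.λ.λ.1

Answer: SAME — A ⇓ λ.λ.λ.1, B ⇓ λ.λ.λ.1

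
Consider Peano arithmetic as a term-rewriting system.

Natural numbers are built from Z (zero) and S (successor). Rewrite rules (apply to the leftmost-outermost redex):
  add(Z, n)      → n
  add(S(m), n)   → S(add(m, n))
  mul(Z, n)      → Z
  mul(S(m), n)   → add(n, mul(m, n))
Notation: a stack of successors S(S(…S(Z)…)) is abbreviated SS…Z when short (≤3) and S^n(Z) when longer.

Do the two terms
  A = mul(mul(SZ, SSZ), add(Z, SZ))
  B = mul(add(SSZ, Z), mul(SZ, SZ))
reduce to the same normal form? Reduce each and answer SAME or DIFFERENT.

Answer: SAME — A ⇓ SSZ, B ⇓ SSZ

Reduction:
Term A:
  start: mul(mul(SZ, SSZ), add(Z, SZ))
  [1] mul(add(SSZ, mul(Z, SSZ)), add(Z, SZ))
  [2] mul(S(add(SZ, mul(Z, SSZ))), add(Z, SZ))
  [3] add(add(Z, SZ), mul(add(SZ, mul(Z, SSZ)), add(Z, SZ)))
  [4] add(SZ, mul(add(SZ, mul(Z, SSZ)), add(Z, SZ)))
  [5] S(add(Z, mul(add(SZ, mul(Z, SSZ)), add(Z, SZ))))
  [6] S(mul(add(SZ, mul(Z, SSZ)), add(Z, SZ)))
  [7] S(mul(S(add(Z, mul(Z, SSZ))), add(Z, SZ)))
  [8] S(add(add(Z, SZ), mul(add(Z, mul(Z, SSZ)), add(Z, SZ))))
  [9] S(add(SZ, mul(add(Z, mul(Z, SSZ)), add(Z, SZ))))
  [10] S(S(add(Z, mul(add(Z, mul(Z, SSZ)), add(Z, SZ)))))
  [11] S(S(mul(add(Z, mul(Z, SSZ)), add(Z, SZ))))
  [12] S(S(mul(mul(Z, SSZ), add(Z, SZ))))
  [13] S(S(mul(Z, add(Z, SZ))))
  [14] SSZ

Term B:
  start: mul(add(SSZ, Z), mul(SZ, SZ))
  [1] mul(S(add(SZ, Z)), mul(SZ, SZ))
  [2] add(mul(SZ, SZ), mul(add(SZ, Z), mul(SZ, SZ)))
  [3] add(add(SZ, mul(Z, SZ)), mul(add(SZ, Z), mul(SZ, SZ)))
  [4] add(S(add(Z, mul(Z, SZ))), mul(add(SZ, Z), mul(SZ, SZ)))
  [5] S(add(add(Z, mul(Z, SZ)), mul(add(SZ, Z), mul(SZ, SZ))))
  [6] S(add(mul(Z, SZ), mul(add(SZ, Z), mul(SZ, SZ))))
  [7] S(add(Z, mul(add(SZ, Z), mul(SZ, SZ))))
  [8] S(mul(add(SZ, Z), mul(SZ, SZ)))
  [9] S(mul(S(add(Z, Z)), mul(SZ, SZ)))
  [10] S(add(mul(SZ, SZ), mul(add(Z, Z), mul(SZ, SZ))))
  [11] S(add(add(SZ, mul(Z, SZ)), mul(add(Z, Z), mul(SZ, SZ))))
  [12] S(add(S(add(Z, mul(Z, SZ))), mul(add(Z, Z), mul(SZ, SZ))))
  [13] S(S(add(add(Z, mul(Z, SZ)), mul(add(Z, Z), mul(SZ, SZ)))))
  [14] S(S(add(mul(Z, SZ), mul(add(Z, Z), mul(SZ, SZ)))))
  [15] S(S(add(Z, mul(add(Z, Z), mul(SZ, SZ)))))
  [16] S(S(mul(add(Z, Z), mul(SZ, SZ))))
  [17] S(S(mul(Z, mul(SZ, SZ))))
  [18] SSZ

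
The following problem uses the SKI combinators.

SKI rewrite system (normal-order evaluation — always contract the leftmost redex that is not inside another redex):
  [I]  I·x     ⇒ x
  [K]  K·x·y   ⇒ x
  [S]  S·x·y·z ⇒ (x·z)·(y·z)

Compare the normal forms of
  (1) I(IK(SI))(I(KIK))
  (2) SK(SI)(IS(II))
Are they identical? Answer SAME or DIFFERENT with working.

Answer: SAME — A ⇓ SI, B ⇓ SI

Derivation:
Term A:
  start: I(IK(SI))(I(KIK))
  step 1: IK(SI)(I(KIK))
  step 2: K(SI)(I(KIK))
  step 3: SI

Term B:
  start: SK(SI)(IS(II))
  step 1: K(IS(II))(SI(IS(II)))
  step 2: IS(II)
  step 3: S(II)
  step 4: SI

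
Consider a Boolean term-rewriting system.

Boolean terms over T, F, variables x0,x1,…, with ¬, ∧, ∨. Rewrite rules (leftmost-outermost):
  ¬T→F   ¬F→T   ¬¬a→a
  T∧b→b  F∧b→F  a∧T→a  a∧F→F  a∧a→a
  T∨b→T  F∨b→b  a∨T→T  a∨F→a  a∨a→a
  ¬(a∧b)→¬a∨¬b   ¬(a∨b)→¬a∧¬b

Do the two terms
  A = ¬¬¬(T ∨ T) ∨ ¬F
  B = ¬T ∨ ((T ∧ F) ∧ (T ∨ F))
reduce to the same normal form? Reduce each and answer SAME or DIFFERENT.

Term A:
  start: ¬¬¬(T ∨ T) ∨ ¬F
  [1] ¬(T ∨ T) ∨ ¬F
  [2] (¬T ∧ ¬T) ∨ ¬F
  [3] ¬T ∨ ¬F
  [4] F ∨ ¬F
  [5] ¬F
  [6] T

Term B:
  start: ¬T ∨ ((T ∧ F) ∧ (T ∨ F))
  [1] F ∨ ((T ∧ F) ∧ (T ∨ F))
  [2] (T ∧ F) ∧ (T ∨ F)
  [3] F ∧ (T ∨ F)
  [4] F

Answer: DIFFERENT — A ⇓ T, B ⇓ F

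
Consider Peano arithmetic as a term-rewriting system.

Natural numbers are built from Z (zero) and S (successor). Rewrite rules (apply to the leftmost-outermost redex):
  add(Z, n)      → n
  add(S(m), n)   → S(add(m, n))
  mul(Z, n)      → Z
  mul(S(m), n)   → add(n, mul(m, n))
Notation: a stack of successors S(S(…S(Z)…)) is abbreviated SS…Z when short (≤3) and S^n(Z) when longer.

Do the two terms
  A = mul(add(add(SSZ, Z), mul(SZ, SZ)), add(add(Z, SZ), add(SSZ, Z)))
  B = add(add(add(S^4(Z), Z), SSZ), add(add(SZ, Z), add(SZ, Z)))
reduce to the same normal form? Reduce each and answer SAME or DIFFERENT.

Answer: DIFFERENT — A ⇓ S^9(Z), B ⇓ S^8(Z)

Reduction:
Term A:
  start: mul(add(add(SSZ, Z), mul(SZ, SZ)), add(add(Z, SZ), add(SSZ, Z)))
  step 1: mul(add(S(add(SZ, Z)), mul(SZ, SZ)), add(add(Z, SZ), add(SSZ, Z)))
  step 2: mul(S(add(add(SZ, Z), mul(SZ, SZ))), add(add(Z, SZ), add(SSZ, Z)))
  step 3: add(add(add(Z, SZ), add(SSZ, Z)), mul(add(add(SZ, Z), mul(SZ, SZ)), add(add(Z, SZ), add(SSZ, Z))))
  step 4: add(add(SZ, add(SSZ, Z)), mul(add(add(SZ, Z), mul(SZ, SZ)), add(add(Z, SZ), add(SSZ, Z))))
  step 5: add(S(add(Z, add(SSZ, Z))), mul(add(add(SZ, Z), mul(SZ, SZ)), add(add(Z, SZ), add(SSZ, Z))))
  step 6: S(add(add(Z, add(SSZ, Z)), mul(add(add(SZ, Z), mul(SZ, SZ)), add(add(Z, SZ), add(SSZ, Z)))))
  step 7: S(add(add(SSZ, Z), mul(add(add(SZ, Z), mul(SZ, SZ)), add(add(Z, SZ), add(SSZ, Z)))))
  step 8: S(add(S(add(SZ, Z)), mul(add(add(SZ, Z), mul(SZ, SZ)), add(add(Z, SZ), add(SSZ, Z)))))
  step 9: S(S(add(add(SZ, Z), mul(add(add(SZ, Z), mul(SZ, SZ)), add(add(Z, SZ), add(SSZ, Z))))))
  step 10: S(S(add(S(add(Z, Z)), mul(add(add(SZ, Z), mul(SZ, SZ)), add(add(Z, SZ), add(SSZ, Z))))))
  step 11: S(S(S(add(add(Z, Z), mul(add(add(SZ, Z), mul(SZ, SZ)), add(add(Z, SZ), add(SSZ, Z)))))))
  step 12: S(S(S(add(Z, mul(add(add(SZ, Z), mul(SZ, SZ)), add(add(Z, SZ), add(SSZ, Z)))))))
  step 13: S(S(S(mul(add(add(SZ, Z), mul(SZ, SZ)), add(add(Z, SZ), add(SSZ, Z))))))
  step 14: S(S(S(mul(add(S(add(Z, Z)), mul(SZ, SZ)), add(add(Z, SZ), add(SSZ, Z))))))
  step 15: S(S(S(mul(S(add(add(Z, Z), mul(SZ, SZ))), add(add(Z, SZ), add(SSZ, Z))))))
  step 16: S(S(S(add(add(add(Z, SZ), add(SSZ, Z)), mul(add(add(Z, Z), mul(SZ, SZ)), add(add(Z, SZ), add(SSZ, Z)))))))
  step 17: S(S(S(add(add(SZ, add(SSZ, Z)), mul(add(add(Z, Z), mul(SZ, SZ)), add(add(Z, SZ), add(SSZ, Z)))))))
  step 18: S(S(S(add(S(add(Z, add(SSZ, Z))), mul(add(add(Z, Z), mul(SZ, SZ)), add(add(Z, SZ), add(SSZ, Z)))))))
  step 19: S(S(S(S(add(add(Z, add(SSZ, Z)), mul(add(add(Z, Z), mul(SZ, SZ)), add(add(Z, SZ), add(SSZ, Z))))))))
  step 20: S(S(S(S(add(add(SSZ, Z), mul(add(add(Z, Z), mul(SZ, SZ)), add(add(Z, SZ), add(SSZ, Z))))))))
  step 21: S(S(S(S(add(S(add(SZ, Z)), mul(add(add(Z, Z), mul(SZ, SZ)), add(add(Z, SZ), add(SSZ, Z))))))))
  step 22: S(S(S(S(S(add(add(SZ, Z), mul(add(add(Z, Z), mul(SZ, SZ)), add(add(Z, SZ), add(SSZ, Z)))))))))
  step 23: S(S(S(S(S(add(S(add(Z, Z)), mul(add(add(Z, Z), mul(SZ, SZ)), add(add(Z, SZ), add(SSZ, Z)))))))))
  step 24: S(S(S(S(S(S(add(add(Z, Z), mul(add(add(Z, Z), mul(SZ, SZ)), add(add(Z, SZ), add(SSZ, Z))))))))))
  step 25: S(S(S(S(S(S(add(Z, mul(add(add(Z, Z), mul(SZ, SZ)), add(add(Z, SZ), add(SSZ, Z))))))))))
  step 26: S(S(S(S(S(S(mul(add(add(Z, Z), mul(SZ, SZ)), add(add(Z, SZ), add(SSZ, Z)))))))))
  step 27: S(S(S(S(S(S(mul(add(Z, mul(SZ, SZ)), add(add(Z, SZ), add(SSZ, Z)))))))))
  step 28: S(S(S(S(S(S(mul(mul(SZ, SZ), add(add(Z, SZ), add(SSZ, Z)))))))))
  step 29: S(S(S(S(S(S(mul(add(SZ, mul(Z, SZ)), add(add(Z, SZ), add(SSZ, Z)))))))))
  step 30: S(S(S(S(S(S(mul(S(add(Z, mul(Z, SZ))), add(add(Z, SZ), add(SSZ, Z)))))))))
  step 31: S(S(S(S(S(S(add(add(add(Z, SZ), add(SSZ, Z)), mul(add(Z, mul(Z, SZ)), add(add(Z, SZ), add(SSZ, Z))))))))))
  step 32: S(S(S(S(S(S(add(add(SZ, add(SSZ, Z)), mul(add(Z, mul(Z, SZ)), add(add(Z, SZ), add(SSZ, Z))))))))))
  step 33: S(S(S(S(S(S(add(S(add(Z, add(SSZ, Z))), mul(add(Z, mul(Z, SZ)), add(add(Z, SZ), add(SSZ, Z))))))))))
  step 34: S(S(S(S(S(S(S(add(add(Z, add(SSZ, Z)), mul(add(Z, mul(Z, SZ)), add(add(Z, SZ), add(SSZ, Z)))))))))))
  step 35: S(S(S(S(S(S(S(add(add(SSZ, Z), mul(add(Z, mul(Z, SZ)), add(add(Z, SZ), add(SSZ, Z)))))))))))
  step 36: S(S(S(S(S(S(S(add(S(add(SZ, Z)), mul(add(Z, mul(Z, SZ)), add(add(Z, SZ), add(SSZ, Z)))))))))))
  step 37: S(S(S(S(S(S(S(S(add(add(SZ, Z), mul(add(Z, mul(Z, SZ)), add(add(Z, SZ), add(SSZ, Z))))))))))))
  step 38: S(S(S(S(S(S(S(S(add(S(add(Z, Z)), mul(add(Z, mul(Z, SZ)), add(add(Z, SZ), add(SSZ, Z))))))))))))
  step 39: S(S(S(S(S(S(S(S(S(add(add(Z, Z), mul(add(Z, mul(Z, SZ)), add(add(Z, SZ), add(SSZ, Z)))))))))))))
  step 40: S(S(S(S(S(S(S(S(S(add(Z, mul(add(Z, mul(Z, SZ)), add(add(Z, SZ), add(SSZ, Z)))))))))))))
  step 41: S(S(S(S(S(S(S(S(S(mul(add(Z, mul(Z, SZ)), add(add(Z, SZ), add(SSZ, Z))))))))))))
  step 42: S(S(S(S(S(S(S(S(S(mul(mul(Z, SZ), add(add(Z, SZ), add(SSZ, Z))))))))))))
  step 43: S(S(S(S(S(S(S(S(S(mul(Z, add(add(Z, SZ), add(SSZ, Z))))))))))))
  step 44: S^9(Z)

Term B:
  start: add(add(add(S^4(Z), Z), SSZ), add(add(SZ, Z), add(SZ, Z)))
  step 1: add(add(S(add(SSSZ, Z)), SSZ), add(add(SZ, Z), add(SZ, Z)))
  step 2: add(S(add(add(SSSZ, Z), SSZ)), add(add(SZ, Z), add(SZ, Z)))
  step 3: S(add(add(add(SSSZ, Z), SSZ), add(add(SZ, Z), add(SZ, Z))))
  step 4: S(add(add(S(add(SSZ, Z)), SSZ), add(add(SZ, Z), add(SZ, Z))))
  step 5: S(add(S(add(add(SSZ, Z), SSZ)), add(add(SZ, Z), add(SZ, Z))))
  step 6: S(S(add(add(add(SSZ, Z), SSZ), add(add(SZ, Z), add(SZ, Z)))))
  step 7: S(S(add(add(S(add(SZ, Z)), SSZ), add(add(SZ, Z), add(SZ, Z)))))
  step 8: S(S(add(S(add(add(SZ, Z), SSZ)), add(add(SZ, Z), add(SZ, Z)))))
  step 9: S(S(S(add(add(add(SZ, Z), SSZ), add(add(SZ, Z), add(SZ, Z))))))
  step 10: S(S(S(add(add(S(add(Z, Z)), SSZ), add(add(SZ, Z), add(SZ, Z))))))
  step 11: S(S(S(add(S(add(add(Z, Z), SSZ)), add(add(SZ, Z), add(SZ, Z))))))
  step 12: S(S(S(S(add(add(add(Z, Z), SSZ), add(add(SZ, Z), add(SZ, Z)))))))
  step 13: S(S(S(S(add(add(Z, SSZ), add(add(SZ, Z), add(SZ, Z)))))))
  step 14: S(S(S(S(add(SSZ, add(add(SZ, Z), add(SZ, Z)))))))
  step 15: S(S(S(S(S(add(SZ, add(add(SZ, Z), add(SZ, Z))))))))
  step 16: S(S(S(S(S(S(add(Z, add(add(SZ, Z), add(SZ, Z)))))))))
  step 17: S(S(S(S(S(S(add(add(SZ, Z), add(SZ, Z))))))))
  step 18: S(S(S(S(S(S(add(S(add(Z, Z)), add(SZ, Z))))))))
  step 19: S(S(S(S(S(S(S(add(add(Z, Z), add(SZ, Z)))))))))
  step 20: S(S(S(S(S(S(S(add(Z, add(SZ, Z)))))))))
  step 21: S(S(S(S(S(S(S(add(SZ, Z))))))))
  step 22: S(S(S(S(S(S(S(S(add(Z, Z)))))))))
  step 23: S^8(Z)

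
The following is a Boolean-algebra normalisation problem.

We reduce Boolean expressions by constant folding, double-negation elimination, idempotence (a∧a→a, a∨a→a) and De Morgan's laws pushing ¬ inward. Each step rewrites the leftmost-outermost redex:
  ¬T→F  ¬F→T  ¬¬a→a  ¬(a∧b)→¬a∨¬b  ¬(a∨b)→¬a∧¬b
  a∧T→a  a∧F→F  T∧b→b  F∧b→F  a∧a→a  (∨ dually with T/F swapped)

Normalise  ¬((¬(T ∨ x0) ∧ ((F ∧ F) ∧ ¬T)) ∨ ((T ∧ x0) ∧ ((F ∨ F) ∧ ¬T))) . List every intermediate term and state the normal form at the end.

Answer: normal form = T  (in 16 steps)

Working:
  start: ¬((¬(T ∨ x0) ∧ ((F ∧ F) ∧ ¬T)) ∨ ((T ∧ x0) ∧ ((F ∨ F) ∧ ¬T)))
  [1] ¬(¬(T ∨ x0) ∧ ((F ∧ F) ∧ ¬T)) ∧ ¬((T ∧ x0) ∧ ((F ∨ F) ∧ ¬T))
  [2] (¬¬(T ∨ x0) ∨ ¬((F ∧ F) ∧ ¬T)) ∧ ¬((T ∧ x0) ∧ ((F ∨ F) ∧ ¬T))
  [3] ((T ∨ x0) ∨ ¬((F ∧ F) ∧ ¬T)) ∧ ¬((T ∧ x0) ∧ ((F ∨ F) ∧ ¬T))
  [4] (T ∨ ¬((F ∧ F) ∧ ¬T)) ∧ ¬((T ∧ x0) ∧ ((F ∨ F) ∧ ¬T))
  [5] T ∧ ¬((T ∧ x0) ∧ ((F ∨ F) ∧ ¬T))
  [6] ¬((T ∧ x0) ∧ ((F ∨ F) ∧ ¬T))
  [7] ¬(T ∧ x0) ∨ ¬((F ∨ F) ∧ ¬T)
  [8] (¬T ∨ ¬x0) ∨ ¬((F ∨ F) ∧ ¬T)
  [9] (F ∨ ¬x0) ∨ ¬((F ∨ F) ∧ ¬T)
  [10] ¬x0 ∨ ¬((F ∨ F) ∧ ¬T)
  [11] ¬x0 ∨ (¬(F ∨ F) ∨ ¬¬T)
  [12] ¬x0 ∨ ((¬F ∧ ¬F) ∨ ¬¬T)
  [13] ¬x0 ∨ (¬F ∨ ¬¬T)
  [14] ¬x0 ∨ (T ∨ ¬¬T)
  [15] ¬x0 ∨ T
  [16] T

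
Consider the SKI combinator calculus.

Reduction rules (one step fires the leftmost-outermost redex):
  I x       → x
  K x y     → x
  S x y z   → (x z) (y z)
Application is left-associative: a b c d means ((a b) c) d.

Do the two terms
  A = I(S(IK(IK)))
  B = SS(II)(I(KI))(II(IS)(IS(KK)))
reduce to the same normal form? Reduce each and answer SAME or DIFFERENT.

Term A:
  start: I(S(IK(IK)))
  [1] S(IK(IK))
  [2] S(K(IK))
  [3] S(KK)

Term B:
  start: SS(II)(I(KI))(II(IS)(IS(KK)))
  [1] S(I(KI))(II(I(KI)))(II(IS)(IS(KK)))
  [2] I(KI)(II(IS)(IS(KK)))(II(I(KI))(II(IS)(IS(KK))))
  [3] KI(II(IS)(IS(KK)))(II(I(KI))(II(IS)(IS(KK))))
  [4] I(II(I(KI))(II(IS)(IS(KK))))
  [5] II(I(KI))(II(IS)(IS(KK)))
  [6] I(I(KI))(II(IS)(IS(KK)))
  [7] I(KI)(II(IS)(IS(KK)))
  [8] KI(II(IS)(IS(KK)))
  [9] I

Answer: DIFFERENT — A ⇓ S(KK), B ⇓ I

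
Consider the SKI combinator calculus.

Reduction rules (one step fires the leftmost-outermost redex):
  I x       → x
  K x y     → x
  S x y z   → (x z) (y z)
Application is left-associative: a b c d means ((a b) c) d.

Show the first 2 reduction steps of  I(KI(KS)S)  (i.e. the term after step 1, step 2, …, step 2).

Answer: after 2 steps: IS

Working:
  start: I(KI(KS)S)
  →1  KI(KS)S
  →2  IS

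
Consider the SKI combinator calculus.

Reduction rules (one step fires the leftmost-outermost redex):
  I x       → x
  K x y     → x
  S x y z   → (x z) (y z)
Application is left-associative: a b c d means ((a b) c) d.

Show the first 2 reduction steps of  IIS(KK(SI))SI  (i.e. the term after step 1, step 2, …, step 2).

Answer: after 2 steps: S(KK(SI))SI

Derivation:
  start: IIS(KK(SI))SI
  [1] IS(KK(SI))SI
  [2] S(KK(SI))SI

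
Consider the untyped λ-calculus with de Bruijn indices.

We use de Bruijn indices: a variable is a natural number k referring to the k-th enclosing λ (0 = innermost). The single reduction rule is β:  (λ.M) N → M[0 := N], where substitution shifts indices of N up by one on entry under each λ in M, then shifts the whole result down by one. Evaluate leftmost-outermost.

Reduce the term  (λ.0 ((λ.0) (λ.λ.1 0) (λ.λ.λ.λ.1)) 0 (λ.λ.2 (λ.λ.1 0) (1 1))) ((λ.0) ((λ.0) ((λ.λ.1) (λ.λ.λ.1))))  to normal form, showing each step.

Answer: normal form = λ.λ.λ.λ.λ.1  (in 12 steps)

Reduction:
  start: (λ.0 ((λ.0) (λ.λ.1 0) (λ.λ.λ.λ.1)) 0 (λ.λ.2 (λ.λ.1 0) (1 1))) ((λ.0) ((λ.0) ((λ.λ.1) (λ.λ.λ.1))))
  step 1: (λ.0) ((λ.0) ((λ.λ.1) (λ.λ.λ.1))) ((λ.0) (λ.λ.1 0) (λ.λ.λ.λ.1)) ((λ.0) ((λ.0) ((λ.λ.1) (λ.λ.λ.1)))) (λ.λ.(λ.0) ((λ.0) ((λ.λ.1) (λ.λ.λ.1))) (λ.λ.1 0) (1 1))
  step 2: (λ.0) ((λ.λ.1) (λ.λ.λ.1)) ((λ.0) (λ.λ.1 0) (λ.λ.λ.λ.1)) ((λ.0) ((λ.0) ((λ.λ.1) (λ.λ.λ.1)))) (λ.λ.(λ.0) ((λ.0) ((λ.λ.1) (λ.λ.λ.1))) (λ.λ.1 0) (1 1))
  step 3: (λ.λ.1) (λ.λ.λ.1) ((λ.0) (λ.λ.1 0) (λ.λ.λ.λ.1)) ((λ.0) ((λ.0) ((λ.λ.1) (λ.λ.λ.1)))) (λ.λ.(λ.0) ((λ.0) ((λ.λ.1) (λ.λ.λ.1))) (λ.λ.1 0) (1 1))
  step 4: (λ.λ.λ.λ.1) ((λ.0) (λ.λ.1 0) (λ.λ.λ.λ.1)) ((λ.0) ((λ.0) ((λ.λ.1) (λ.λ.λ.1)))) (λ.λ.(λ.0) ((λ.0) ((λ.λ.1) (λ.λ.λ.1))) (λ.λ.1 0) (1 1))
  step 5: (λ.λ.λ.1) ((λ.0) ((λ.0) ((λ.λ.1) (λ.λ.λ.1)))) (λ.λ.(λ.0) ((λ.0) ((λ.λ.1) (λ.λ.λ.1))) (λ.λ.1 0) (1 1))
  step 6: (λ.λ.1) (λ.λ.(λ.0) ((λ.0) ((λ.λ.1) (λ.λ.λ.1))) (λ.λ.1 0) (1 1))
  step 7: λ.λ.λ.(λ.0) ((λ.0) ((λ.λ.1) (λ.λ.λ.1))) (λ.λ.1 0) (1 1)
  step 8: λ.λ.λ.(λ.0) ((λ.λ.1) (λ.λ.λ.1)) (λ.λ.1 0) (1 1)
  step 9: λ.λ.λ.(λ.λ.1) (λ.λ.λ.1) (λ.λ.1 0) (1 1)
  step 10: λ.λ.λ.(λ.λ.λ.λ.1) (λ.λ.1 0) (1 1)
  step 11: λ.λ.λ.(λ.λ.λ.1) (1 1)
  step 12: λ.λ.λ.λ.λ.1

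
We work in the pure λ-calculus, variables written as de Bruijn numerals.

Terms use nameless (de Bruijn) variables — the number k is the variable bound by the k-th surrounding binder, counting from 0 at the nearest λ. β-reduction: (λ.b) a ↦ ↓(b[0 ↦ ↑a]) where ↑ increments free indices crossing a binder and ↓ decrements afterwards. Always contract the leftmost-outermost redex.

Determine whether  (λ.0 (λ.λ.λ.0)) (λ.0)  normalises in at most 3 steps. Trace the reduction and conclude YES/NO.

Answer: YES — reaches normal form λ.λ.λ.0 in 2 ≤ 3 steps

Working:
  start: (λ.0 (λ.λ.λ.0)) (λ.0)
  →1  (λ.0) (λ.λ.λ.0)
  →2  λ.λ.λ.0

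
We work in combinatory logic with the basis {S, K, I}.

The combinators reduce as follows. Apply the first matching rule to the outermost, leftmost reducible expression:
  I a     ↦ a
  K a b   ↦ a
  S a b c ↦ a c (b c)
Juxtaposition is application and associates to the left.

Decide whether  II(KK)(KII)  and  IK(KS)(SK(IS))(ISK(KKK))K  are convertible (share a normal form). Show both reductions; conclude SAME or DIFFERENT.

Answer: DIFFERENT — A ⇓ K, B ⇓ SK

Working:
Term A:
  start: II(KK)(KII)
  [1] I(KK)(KII)
  [2] KK(KII)
  [3] K

Term B:
  start: IK(KS)(SK(IS))(ISK(KKK))K
  [1] K(KS)(SK(IS))(ISK(KKK))K
  [2] KS(ISK(KKK))K
  [3] SK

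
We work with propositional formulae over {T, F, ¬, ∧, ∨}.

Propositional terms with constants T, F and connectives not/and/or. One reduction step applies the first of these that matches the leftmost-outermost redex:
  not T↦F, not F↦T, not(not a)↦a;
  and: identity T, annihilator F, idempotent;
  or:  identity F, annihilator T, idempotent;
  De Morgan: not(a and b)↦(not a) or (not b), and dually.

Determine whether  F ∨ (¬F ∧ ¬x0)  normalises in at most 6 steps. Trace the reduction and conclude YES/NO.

  start: F ∨ (¬F ∧ ¬x0)
  [1] ¬F ∧ ¬x0
  [2] T ∧ ¬x0
  [3] ¬x0

Answer: YES — reaches normal form ¬x0 in 3 ≤ 6 steps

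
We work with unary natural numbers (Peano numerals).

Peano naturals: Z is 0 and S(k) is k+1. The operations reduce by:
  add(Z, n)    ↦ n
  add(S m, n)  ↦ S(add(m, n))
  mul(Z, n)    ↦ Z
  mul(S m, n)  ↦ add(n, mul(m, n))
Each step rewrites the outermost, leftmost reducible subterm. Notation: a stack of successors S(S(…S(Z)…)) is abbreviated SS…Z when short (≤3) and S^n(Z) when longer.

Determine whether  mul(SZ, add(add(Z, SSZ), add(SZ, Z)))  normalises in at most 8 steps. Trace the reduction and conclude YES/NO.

Answer: NO — after 8 steps the term is S(S(add(S(add(Z, Z)), mul(Z, add(add(Z, SSZ), add(SZ, Z)))))), not yet normal

Reduction:
  start: mul(SZ, add(add(Z, SSZ), add(SZ, Z)))
  [1] add(add(add(Z, SSZ), add(SZ, Z)), mul(Z, add(add(Z, SSZ), add(SZ, Z))))
  [2] add(add(SSZ, add(SZ, Z)), mul(Z, add(add(Z, SSZ), add(SZ, Z))))
  [3] add(S(add(SZ, add(SZ, Z))), mul(Z, add(add(Z, SSZ), add(SZ, Z))))
  [4] S(add(add(SZ, add(SZ, Z)), mul(Z, add(add(Z, SSZ), add(SZ, Z)))))
  [5] S(add(S(add(Z, add(SZ, Z))), mul(Z, add(add(Z, SSZ), add(SZ, Z)))))
  [6] S(S(add(add(Z, add(SZ, Z)), mul(Z, add(add(Z, SSZ), add(SZ, Z))))))
  [7] S(S(add(add(SZ, Z), mul(Z, add(add(Z, SSZ), add(SZ, Z))))))
  [8] S(S(add(S(add(Z, Z)), mul(Z, add(add(Z, SSZ), add(SZ, Z))))))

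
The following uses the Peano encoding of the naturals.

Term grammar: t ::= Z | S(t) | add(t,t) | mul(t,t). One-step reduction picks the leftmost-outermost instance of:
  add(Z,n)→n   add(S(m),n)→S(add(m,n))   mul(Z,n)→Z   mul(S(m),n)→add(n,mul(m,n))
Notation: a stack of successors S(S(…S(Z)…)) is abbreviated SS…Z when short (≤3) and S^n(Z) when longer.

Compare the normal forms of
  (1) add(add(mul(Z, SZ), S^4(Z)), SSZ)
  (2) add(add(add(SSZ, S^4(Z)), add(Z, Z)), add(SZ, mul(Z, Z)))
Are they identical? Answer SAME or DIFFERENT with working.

Term A:
  start: add(add(mul(Z, SZ), S^4(Z)), SSZ)
  [1] add(add(Z, S^4(Z)), SSZ)
  [2] add(S^4(Z), SSZ)
  [3] S(add(SSSZ, SSZ))
  [4] S(S(add(SSZ, SSZ)))
  [5] S(S(S(add(SZ, SSZ))))
  [6] S(S(S(S(add(Z, SSZ)))))
  [7] S^6(Z)

Term B:
  start: add(add(add(SSZ, S^4(Z)), add(Z, Z)), add(SZ, mul(Z, Z)))
  [1] add(add(S(add(SZ, S^4(Z))), add(Z, Z)), add(SZ, mul(Z, Z)))
  [2] add(S(add(add(SZ, S^4(Z)), add(Z, Z))), add(SZ, mul(Z, Z)))
  [3] S(add(add(add(SZ, S^4(Z)), add(Z, Z)), add(SZ, mul(Z, Z))))
  [4] S(add(add(S(add(Z, S^4(Z))), add(Z, Z)), add(SZ, mul(Z, Z))))
  [5] S(add(S(add(add(Z, S^4(Z)), add(Z, Z))), add(SZ, mul(Z, Z))))
  [6] S(S(add(add(add(Z, S^4(Z)), add(Z, Z)), add(SZ, mul(Z, Z)))))
  [7] S(S(add(add(S^4(Z), add(Z, Z)), add(SZ, mul(Z, Z)))))
  [8] S(S(add(S(add(SSSZ, add(Z, Z))), add(SZ, mul(Z, Z)))))
  [9] S(S(S(add(add(SSSZ, add(Z, Z)), add(SZ, mul(Z, Z))))))
  [10] S(S(S(add(S(add(SSZ, add(Z, Z))), add(SZ, mul(Z, Z))))))
  [11] S(S(S(S(add(add(SSZ, add(Z, Z)), add(SZ, mul(Z, Z)))))))
  [12] S(S(S(S(add(S(add(SZ, add(Z, Z))), add(SZ, mul(Z, Z)))))))
  [13] S(S(S(S(S(add(add(SZ, add(Z, Z)), add(SZ, mul(Z, Z))))))))
  [14] S(S(S(S(S(add(S(add(Z, add(Z, Z))), add(SZ, mul(Z, Z))))))))
  [15] S(S(S(S(S(S(add(add(Z, add(Z, Z)), add(SZ, mul(Z, Z)))))))))
  [16] S(S(S(S(S(S(add(add(Z, Z), add(SZ, mul(Z, Z)))))))))
  [17] S(S(S(S(S(S(add(Z, add(SZ, mul(Z, Z)))))))))
  [18] S(S(S(S(S(S(add(SZ, mul(Z, Z))))))))
  [19] S(S(S(S(S(S(S(add(Z, mul(Z, Z)))))))))
  [20] S(S(S(S(S(S(S(mul(Z, Z))))))))
  [21] S^7(Z)

Answer: DIFFERENT — A ⇓ S^6(Z), B ⇓ S^7(Z)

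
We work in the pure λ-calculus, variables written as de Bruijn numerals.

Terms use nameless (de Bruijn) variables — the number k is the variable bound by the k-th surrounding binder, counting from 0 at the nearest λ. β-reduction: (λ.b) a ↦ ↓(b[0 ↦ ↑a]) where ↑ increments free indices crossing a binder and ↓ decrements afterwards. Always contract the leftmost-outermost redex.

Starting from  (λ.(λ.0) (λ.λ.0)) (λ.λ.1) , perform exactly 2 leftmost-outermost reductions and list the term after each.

  start: (λ.(λ.0) (λ.λ.0)) (λ.λ.1)
  →1  (λ.0) (λ.λ.0)
  →2  λ.λ.0

Answer: after 2 steps: λ.λ.0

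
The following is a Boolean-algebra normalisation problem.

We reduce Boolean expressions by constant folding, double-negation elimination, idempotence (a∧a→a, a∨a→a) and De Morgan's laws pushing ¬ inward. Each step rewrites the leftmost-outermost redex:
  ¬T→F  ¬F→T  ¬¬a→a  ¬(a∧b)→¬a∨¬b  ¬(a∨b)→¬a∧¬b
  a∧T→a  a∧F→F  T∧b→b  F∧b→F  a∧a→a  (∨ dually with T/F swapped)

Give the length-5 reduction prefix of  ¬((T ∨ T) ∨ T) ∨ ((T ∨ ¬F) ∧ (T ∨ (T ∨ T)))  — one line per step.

Answer: after 5 steps: F ∨ ((T ∨ ¬F) ∧ (T ∨ (T ∨ T)))

Reduction:
  start: ¬((T ∨ T) ∨ T) ∨ ((T ∨ ¬F) ∧ (T ∨ (T ∨ T)))
  step 1: (¬(T ∨ T) ∧ ¬T) ∨ ((T ∨ ¬F) ∧ (T ∨ (T ∨ T)))
  step 2: ((¬T ∧ ¬T) ∧ ¬T) ∨ ((T ∨ ¬F) ∧ (T ∨ (T ∨ T)))
  step 3: (¬T ∧ ¬T) ∨ ((T ∨ ¬F) ∧ (T ∨ (T ∨ T)))
  step 4: ¬T ∨ ((T ∨ ¬F) ∧ (T ∨ (T ∨ T)))
  step 5: F ∨ ((T ∨ ¬F) ∧ (T ∨ (T ∨ T)))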